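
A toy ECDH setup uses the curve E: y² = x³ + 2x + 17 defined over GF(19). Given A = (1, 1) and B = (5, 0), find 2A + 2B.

(9, 17)

First 2A:
Repeated addition: build up to 2A.
2A: tangent at (1, 1): λ = (3·1² + 2)/(2·1) ≡ 5/2. 2⁻¹ ≡ 10 (mod 19), so λ ≡ 5·10 ≡ 12.
  x = λ² - 1 - 1 = 144 - 2 ≡ 9; y = λ·(1 - 9) - 1 ≡ 17. → (9, 17)
2A = (9, 17).
Next 2B:
Repeated addition: build up to 2B.
2B: (5, 0) + (5, 0): same x and y₁ ≡ -y₂, so the sum is ∞.
2B = ∞.
Finally 2A + 2B:
(9, 17) + ∞ = (9, 17) (identity).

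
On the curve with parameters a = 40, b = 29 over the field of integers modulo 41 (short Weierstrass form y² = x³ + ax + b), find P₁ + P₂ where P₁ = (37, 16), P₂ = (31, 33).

(37, 16) + (31, 33). λ = (33 - 16)/(31 - 37) ≡ 17/35 mod 41. 35⁻¹ ≡ 34 (mod 41), so λ ≡ 4.
  x = λ² - 37 - 31 = 16 - 68 ≡ 30; y = λ·(37 - 30) - 16 ≡ 12. → (30, 12)

(30, 12)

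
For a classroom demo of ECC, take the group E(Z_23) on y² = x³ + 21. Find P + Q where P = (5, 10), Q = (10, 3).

(21, 17)

(5, 10) + (10, 3). λ = (3 - 10)/(10 - 5) ≡ 16/5 mod 23. 5⁻¹ ≡ 14 (mod 23), so λ ≡ 17.
  x = λ² - 5 - 10 = 289 - 15 ≡ 21; y = λ·(5 - 21) - 10 ≡ 17. → (21, 17)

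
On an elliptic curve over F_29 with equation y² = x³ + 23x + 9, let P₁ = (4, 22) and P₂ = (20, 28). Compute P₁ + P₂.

(21, 26)

(4, 22) + (20, 28). λ = (28 - 22)/(20 - 4) ≡ 6/16 mod 29. 16⁻¹ ≡ 20 (mod 29), so λ ≡ 4.
  x = λ² - 4 - 20 = 16 - 24 ≡ 21; y = λ·(4 - 21) - 22 ≡ 26. → (21, 26)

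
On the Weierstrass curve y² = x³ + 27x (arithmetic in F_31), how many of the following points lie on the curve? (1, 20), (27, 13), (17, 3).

(1, 20): 20² ≡ 28, rhs ≡ 28 → on.
(27, 13): 13² ≡ 14, rhs ≡ 14 → on.
(17, 3): 3² ≡ 9, rhs ≡ 9 → on.

3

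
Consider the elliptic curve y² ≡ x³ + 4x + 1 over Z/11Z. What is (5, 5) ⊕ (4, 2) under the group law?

(5, 5) + (4, 2). λ = (2 - 5)/(4 - 5) ≡ 8/10 mod 11. 10⁻¹ ≡ 10 (mod 11), so λ ≡ 3.
  x = λ² - 5 - 4 = 9 - 9 ≡ 0; y = λ·(5 - 0) - 5 ≡ 10. → (0, 10)

(0, 10)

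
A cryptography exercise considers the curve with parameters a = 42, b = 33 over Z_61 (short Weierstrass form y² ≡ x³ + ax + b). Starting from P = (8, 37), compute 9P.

(47, 19)

Double-and-add on 9 = (1001)₂. Start with P = (8, 37) for the leading 1-bit.
double: tangent at (8, 37): λ = (3·8² + 42)/(2·37) ≡ 51/13. 13⁻¹ ≡ 47 (mod 61), so λ ≡ 51·47 ≡ 18.
  x = λ² - 8 - 8 = 324 - 16 ≡ 3; y = λ·(8 - 3) - 37 ≡ 53. → (3, 53)
double: tangent at (3, 53): λ = (3·3² + 42)/(2·53) ≡ 8/45. 45⁻¹ ≡ 19 (mod 61), so λ ≡ 8·19 ≡ 30.
  x = λ² - 3 - 3 = 900 - 6 ≡ 40; y = λ·(3 - 40) - 53 ≡ 57. → (40, 57)
double: tangent at (40, 57): λ = (3·40² + 42)/(2·57) ≡ 23/53. 53⁻¹ ≡ 38 (mod 61), so λ ≡ 23·38 ≡ 20.
  x = λ² - 40 - 40 = 400 - 80 ≡ 15; y = λ·(40 - 15) - 57 ≡ 16. → (15, 16)
add P: (15, 16) + (8, 37). λ = (37 - 16)/(8 - 15) ≡ 21/54 mod 61. 54⁻¹ ≡ 26 (mod 61), so λ ≡ 58.
  x = λ² - 15 - 8 = 3364 - 23 ≡ 47; y = λ·(15 - 47) - 16 ≡ 19. → (47, 19)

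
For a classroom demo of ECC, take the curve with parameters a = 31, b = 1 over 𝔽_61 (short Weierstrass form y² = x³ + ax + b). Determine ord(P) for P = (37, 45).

2P: tangent at (37, 45): λ = (3·37² + 31)/(2·45) ≡ 51/29. 29⁻¹ ≡ 40 (mod 61), so λ ≡ 51·40 ≡ 27.
  x = λ² - 37 - 37 = 729 - 74 ≡ 45; y = λ·(37 - 45) - 45 ≡ 44. → (45, 44)
3P: (45, 44) + (37, 45). λ = (45 - 44)/(37 - 45) ≡ 1/53 mod 61. 53⁻¹ ≡ 38 (mod 61), so λ ≡ 38.
  x = λ² - 45 - 37 = 1444 - 82 ≡ 20; y = λ·(45 - 20) - 44 ≡ 52. → (20, 52)
4P: (20, 52) + (37, 45). λ = (45 - 52)/(37 - 20) ≡ 54/17 mod 61. 17⁻¹ ≡ 18 (mod 61), so λ ≡ 57.
  x = λ² - 20 - 37 = 3249 - 57 ≡ 20; y = λ·(20 - 20) - 52 ≡ 9. → (20, 9)
5P: (20, 9) + (37, 45). λ = (45 - 9)/(37 - 20) ≡ 36/17 mod 61. 17⁻¹ ≡ 18 (mod 61) since 17·18 = 306 ≡ 1, so λ ≡ 38.
  x = λ² - 20 - 37 = 1444 - 57 ≡ 45; y = λ·(20 - 45) - 9 ≡ 17. → (45, 17)
6P: (45, 17) + (37, 45). λ = (45 - 17)/(37 - 45) ≡ 28/53 mod 61. 53⁻¹ ≡ 38 (mod 61) since 53·38 = 2014 ≡ 1, so λ ≡ 27.
  x = λ² - 45 - 37 = 729 - 82 ≡ 37; y = λ·(45 - 37) - 17 ≡ 16. → (37, 16)
7P: (37, 16) + (37, 45): same x and y₁ ≡ -y₂, so the sum is O.
7P = O, so the order is 7.

7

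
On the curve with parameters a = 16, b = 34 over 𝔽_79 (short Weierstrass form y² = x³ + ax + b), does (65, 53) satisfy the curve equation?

no

y² = 53² ≡ 44; x³ + 16x + 34 = 275699 ≡ 68 (mod 79). 44 ≠ 68.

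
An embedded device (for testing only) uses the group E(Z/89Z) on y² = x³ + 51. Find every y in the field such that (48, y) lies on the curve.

4, 85

x³ + 0x + 51 = 110643 ≡ 16 (mod 89).
Square roots of 16 mod 89: 4 and 85 (since 4² = 16 ≡ 16).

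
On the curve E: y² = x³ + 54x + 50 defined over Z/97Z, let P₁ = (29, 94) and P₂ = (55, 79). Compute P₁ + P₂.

(29, 94) + (55, 79). λ = (79 - 94)/(55 - 29) ≡ 82/26 mod 97. 26⁻¹ ≡ 56 (mod 97) since 26·56 = 1456 ≡ 1, so λ ≡ 33.
  x = λ² - 29 - 55 = 1089 - 84 ≡ 35; y = λ·(29 - 35) - 94 ≡ 96. → (35, 96)

(35, 96)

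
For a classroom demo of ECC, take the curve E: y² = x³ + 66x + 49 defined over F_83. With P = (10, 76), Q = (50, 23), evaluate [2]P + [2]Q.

(13, 45)

First 2P:
Repeated addition: build up to 2P.
2P: tangent at (10, 76): λ = (3·10² + 66)/(2·76) ≡ 34/69. 69⁻¹ ≡ 77 (mod 83), so λ ≡ 34·77 ≡ 45.
  x = λ² - 10 - 10 = 2025 - 20 ≡ 13; y = λ·(10 - 13) - 76 ≡ 38. → (13, 38)
2P = (13, 38).
Next 2Q:
Repeated addition: build up to 2Q.
2Q: tangent at (50, 23): λ = (3·50² + 66)/(2·23) ≡ 13/46. 46⁻¹ ≡ 74 (mod 83) since 46·74 = 3404 ≡ 1, so λ ≡ 13·74 ≡ 49.
  x = λ² - 50 - 50 = 2401 - 100 ≡ 60; y = λ·(50 - 60) - 23 ≡ 68. → (60, 68)
2Q = (60, 68).
Finally 2P + 2Q:
(13, 38) + (60, 68). λ = (68 - 38)/(60 - 13) ≡ 30/47 mod 83. 47⁻¹ ≡ 53 (mod 83) since 47·53 = 2491 ≡ 1, so λ ≡ 13.
  x = λ² - 13 - 60 = 169 - 73 ≡ 13; y = λ·(13 - 13) - 38 ≡ 45. → (13, 45)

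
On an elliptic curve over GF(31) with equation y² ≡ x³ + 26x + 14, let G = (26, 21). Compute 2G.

(30, 24)

tangent at (26, 21): λ = (3·26² + 26)/(2·21) ≡ 8/11. 11⁻¹ ≡ 17 (mod 31) since 11·17 = 187 ≡ 1, so λ ≡ 8·17 ≡ 12.
  x = λ² - 26 - 26 = 144 - 52 ≡ 30; y = λ·(26 - 30) - 21 ≡ 24. → (30, 24)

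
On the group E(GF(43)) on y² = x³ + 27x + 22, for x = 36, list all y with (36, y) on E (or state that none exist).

x³ + 27x + 22 = 47650 ≡ 6 (mod 43).
Square roots of 6 mod 43: 7 and 36 (since 7² = 49 ≡ 6).

7, 36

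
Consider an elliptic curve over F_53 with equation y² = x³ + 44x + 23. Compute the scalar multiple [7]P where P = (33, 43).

Double-and-add on 7 = (111)₂. Start with P = (33, 43) for the leading 1-bit.
double: tangent at (33, 43): λ = (3·33² + 44)/(2·43) ≡ 25/33. 33⁻¹ ≡ 45 (mod 53), so λ ≡ 25·45 ≡ 12.
  x = λ² - 33 - 33 = 144 - 66 ≡ 25; y = λ·(33 - 25) - 43 ≡ 0. → (25, 0)
add P: (25, 0) + (33, 43). λ = (43 - 0)/(33 - 25) ≡ 43/8 mod 53. 8⁻¹ ≡ 20 (mod 53), so λ ≡ 12.
  x = λ² - 25 - 33 = 144 - 58 ≡ 33; y = λ·(25 - 33) - 0 ≡ 10. → (33, 10)
double: tangent at (33, 10): λ = (3·33² + 44)/(2·10) ≡ 25/20. 20⁻¹ ≡ 8 (mod 53) since 20·8 = 160 ≡ 1, so λ ≡ 25·8 ≡ 41.
  x = λ² - 33 - 33 = 1681 - 66 ≡ 25; y = λ·(33 - 25) - 10 ≡ 0. → (25, 0)
add P: (25, 0) + (33, 43). λ = (43 - 0)/(33 - 25) ≡ 43/8 mod 53. 8⁻¹ ≡ 20 (mod 53) since 8·20 = 160 ≡ 1, so λ ≡ 12.
  x = λ² - 25 - 33 = 144 - 58 ≡ 33; y = λ·(25 - 33) - 0 ≡ 10. → (33, 10)

(33, 10)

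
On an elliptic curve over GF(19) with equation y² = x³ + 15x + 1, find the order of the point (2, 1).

2P: tangent at (2, 1): λ = (3·2² + 15)/(2·1) ≡ 8/2. 2⁻¹ ≡ 10 (mod 19) since 2·10 = 20 ≡ 1, so λ ≡ 8·10 ≡ 4.
  x = λ² - 2 - 2 = 16 - 4 ≡ 12; y = λ·(2 - 12) - 1 ≡ 16. → (12, 16)
3P: (12, 16) + (2, 1). λ = (1 - 16)/(2 - 12) ≡ 4/9 mod 19. 9⁻¹ ≡ 17 (mod 19), so λ ≡ 11.
  x = λ² - 12 - 2 = 121 - 14 ≡ 12; y = λ·(12 - 12) - 16 ≡ 3. → (12, 3)
4P: (12, 3) + (2, 1). λ = (1 - 3)/(2 - 12) ≡ 17/9 mod 19. 9⁻¹ ≡ 17 (mod 19), so λ ≡ 4.
  x = λ² - 12 - 2 = 16 - 14 ≡ 2; y = λ·(12 - 2) - 3 ≡ 18. → (2, 18)
5P: (2, 18) + (2, 1): same x and y₁ ≡ -y₂, so the sum is O.
5P = O, so the order is 5.

5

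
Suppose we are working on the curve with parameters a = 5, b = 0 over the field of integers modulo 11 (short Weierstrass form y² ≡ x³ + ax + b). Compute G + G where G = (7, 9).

(0, 0)

tangent at (7, 9): λ = (3·7² + 5)/(2·9) ≡ 9/7. 7⁻¹ ≡ 8 (mod 11), so λ ≡ 9·8 ≡ 6.
  x = λ² - 7 - 7 = 36 - 14 ≡ 0; y = λ·(7 - 0) - 9 ≡ 0. → (0, 0)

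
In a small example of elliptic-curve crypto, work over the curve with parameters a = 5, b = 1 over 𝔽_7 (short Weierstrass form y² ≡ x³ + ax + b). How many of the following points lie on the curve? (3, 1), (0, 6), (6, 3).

3

(3, 1): 1² ≡ 1, rhs ≡ 1 → on.
(0, 6): 6² ≡ 1, rhs ≡ 1 → on.
(6, 3): 3² ≡ 2, rhs ≡ 2 → on.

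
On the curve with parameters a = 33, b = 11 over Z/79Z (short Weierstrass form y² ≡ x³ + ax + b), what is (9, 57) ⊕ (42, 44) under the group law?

(32, 55)

(9, 57) + (42, 44). λ = (44 - 57)/(42 - 9) ≡ 66/33 mod 79. 33⁻¹ ≡ 12 (mod 79), so λ ≡ 2.
  x = λ² - 9 - 42 = 4 - 51 ≡ 32; y = λ·(9 - 32) - 57 ≡ 55. → (32, 55)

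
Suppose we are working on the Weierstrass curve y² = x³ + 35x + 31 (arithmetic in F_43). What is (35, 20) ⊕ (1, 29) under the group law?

(35, 20) + (1, 29). λ = (29 - 20)/(1 - 35) ≡ 9/9 mod 43. 9⁻¹ ≡ 24 (mod 43), so λ ≡ 1.
  x = λ² - 35 - 1 = 1 - 36 ≡ 8; y = λ·(35 - 8) - 20 ≡ 7. → (8, 7)

(8, 7)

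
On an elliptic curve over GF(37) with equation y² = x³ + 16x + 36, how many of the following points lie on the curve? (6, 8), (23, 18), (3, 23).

(6, 8): 8² ≡ 27, rhs ≡ 15 → off.
(23, 18): 18² ≡ 28, rhs ≡ 28 → on.
(3, 23): 23² ≡ 11, rhs ≡ 0 → off.

1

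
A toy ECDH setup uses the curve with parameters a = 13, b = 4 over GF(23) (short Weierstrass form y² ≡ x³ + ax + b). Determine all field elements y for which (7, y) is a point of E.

x³ + 13x + 4 = 438 ≡ 1 (mod 23).
Square roots of 1 mod 23: 1 and 22 (since 1² = 1 ≡ 1).

1, 22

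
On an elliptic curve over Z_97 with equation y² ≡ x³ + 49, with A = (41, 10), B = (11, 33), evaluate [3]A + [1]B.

(20, 17)

First 3A:
Repeated addition: build up to 3A.
2A: tangent at (41, 10): λ = (3·41² + 0)/(2·10) ≡ 96/20. 20⁻¹ ≡ 34 (mod 97) since 20·34 = 680 ≡ 1, so λ ≡ 96·34 ≡ 63.
  x = λ² - 41 - 41 = 3969 - 82 ≡ 7; y = λ·(41 - 7) - 10 ≡ 95. → (7, 95)
3A: (7, 95) + (41, 10). λ = (10 - 95)/(41 - 7) ≡ 12/34 mod 97. 34⁻¹ ≡ 20 (mod 97), so λ ≡ 46.
  x = λ² - 7 - 41 = 2116 - 48 ≡ 31; y = λ·(7 - 31) - 95 ≡ 62. → (31, 62)
3A = (31, 62).
Finally 3A + B:
(31, 62) + (11, 33). λ = (33 - 62)/(11 - 31) ≡ 68/77 mod 97. 77⁻¹ ≡ 63 (mod 97), so λ ≡ 16.
  x = λ² - 31 - 11 = 256 - 42 ≡ 20; y = λ·(31 - 20) - 62 ≡ 17. → (20, 17)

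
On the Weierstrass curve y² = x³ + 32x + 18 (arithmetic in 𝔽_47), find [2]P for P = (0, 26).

tangent at (0, 26): λ = (3·0² + 32)/(2·26) ≡ 32/5. 5⁻¹ ≡ 19 (mod 47) since 5·19 = 95 ≡ 1, so λ ≡ 32·19 ≡ 44.
  x = λ² - 0 - 0 = 1936 - 0 ≡ 9; y = λ·(0 - 9) - 26 ≡ 1. → (9, 1)

(9, 1)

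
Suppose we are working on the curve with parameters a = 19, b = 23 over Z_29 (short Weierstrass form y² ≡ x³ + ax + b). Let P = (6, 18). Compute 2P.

(10, 13)

tangent at (6, 18): λ = (3·6² + 19)/(2·18) ≡ 11/7. 7⁻¹ ≡ 25 (mod 29), so λ ≡ 11·25 ≡ 14.
  x = λ² - 6 - 6 = 196 - 12 ≡ 10; y = λ·(6 - 10) - 18 ≡ 13. → (10, 13)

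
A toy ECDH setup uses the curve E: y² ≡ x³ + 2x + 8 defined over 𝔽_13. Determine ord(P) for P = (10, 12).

4

2P: tangent at (10, 12): λ = (3·10² + 2)/(2·12) ≡ 3/11. 11⁻¹ ≡ 6 (mod 13), so λ ≡ 3·6 ≡ 5.
  x = λ² - 10 - 10 = 25 - 20 ≡ 5; y = λ·(10 - 5) - 12 ≡ 0. → (5, 0)
3P: (5, 0) + (10, 12). λ = (12 - 0)/(10 - 5) ≡ 12/5 mod 13. 5⁻¹ ≡ 8 (mod 13) since 5·8 = 40 ≡ 1, so λ ≡ 5.
  x = λ² - 5 - 10 = 25 - 15 ≡ 10; y = λ·(5 - 10) - 0 ≡ 1. → (10, 1)
4P: (10, 1) + (10, 12): same x and y₁ ≡ -y₂, so the sum is the point at infinity.
4P = the point at infinity, so the order is 4.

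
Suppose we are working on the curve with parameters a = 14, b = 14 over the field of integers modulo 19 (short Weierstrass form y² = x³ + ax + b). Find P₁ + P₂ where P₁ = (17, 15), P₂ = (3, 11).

(8, 12)

(17, 15) + (3, 11). λ = (11 - 15)/(3 - 17) ≡ 15/5 mod 19. 5⁻¹ ≡ 4 (mod 19), so λ ≡ 3.
  x = λ² - 17 - 3 = 9 - 20 ≡ 8; y = λ·(17 - 8) - 15 ≡ 12. → (8, 12)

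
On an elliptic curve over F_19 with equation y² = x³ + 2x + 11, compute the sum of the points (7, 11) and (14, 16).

(2, 17)

(7, 11) + (14, 16). λ = (16 - 11)/(14 - 7) ≡ 5/7 mod 19. 7⁻¹ ≡ 11 (mod 19) since 7·11 = 77 ≡ 1, so λ ≡ 17.
  x = λ² - 7 - 14 = 289 - 21 ≡ 2; y = λ·(7 - 2) - 11 ≡ 17. → (2, 17)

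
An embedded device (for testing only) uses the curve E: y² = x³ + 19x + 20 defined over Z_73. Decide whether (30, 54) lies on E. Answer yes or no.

yes

y² = 54² ≡ 69; x³ + 19x + 20 = 27590 ≡ 69 (mod 73). 69 = 69.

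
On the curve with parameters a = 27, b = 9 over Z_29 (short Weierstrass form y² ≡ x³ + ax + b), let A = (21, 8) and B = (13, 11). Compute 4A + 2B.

(22, 12)

First 4A:
Double-and-add on 4 = (100)₂. Start with A = (21, 8) for the leading 1-bit.
double: tangent at (21, 8): λ = (3·21² + 27)/(2·8) ≡ 16/16. 16⁻¹ ≡ 20 (mod 29) since 16·20 = 320 ≡ 1, so λ ≡ 16·20 ≡ 1.
  x = λ² - 21 - 21 = 1 - 42 ≡ 17; y = λ·(21 - 17) - 8 ≡ 25. → (17, 25)
double: tangent at (17, 25): λ = (3·17² + 27)/(2·25) ≡ 24/21. 21⁻¹ ≡ 18 (mod 29) since 21·18 = 378 ≡ 1, so λ ≡ 24·18 ≡ 26.
  x = λ² - 17 - 17 = 676 - 34 ≡ 4; y = λ·(17 - 4) - 25 ≡ 23. → (4, 23)
4A = (4, 23).
Next 2B:
Repeated addition: build up to 2B.
2B: tangent at (13, 11): λ = (3·13² + 27)/(2·11) ≡ 12/22. 22⁻¹ ≡ 4 (mod 29), so λ ≡ 12·4 ≡ 19.
  x = λ² - 13 - 13 = 361 - 26 ≡ 16; y = λ·(13 - 16) - 11 ≡ 19. → (16, 19)
2B = (16, 19).
Finally 4A + 2B:
(4, 23) + (16, 19). λ = (19 - 23)/(16 - 4) ≡ 25/12 mod 29. 12⁻¹ ≡ 17 (mod 29) since 12·17 = 204 ≡ 1, so λ ≡ 19.
  x = λ² - 4 - 16 = 361 - 20 ≡ 22; y = λ·(4 - 22) - 23 ≡ 12. → (22, 12)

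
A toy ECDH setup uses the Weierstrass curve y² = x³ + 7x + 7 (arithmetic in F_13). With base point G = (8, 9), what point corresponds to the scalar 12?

(8, 9)

Repeated addition: build up to 12G.
2G: tangent at (8, 9): λ = (3·8² + 7)/(2·9) ≡ 4/5. 5⁻¹ ≡ 8 (mod 13), so λ ≡ 4·8 ≡ 6.
  x = λ² - 8 - 8 = 36 - 16 ≡ 7; y = λ·(8 - 7) - 9 ≡ 10. → (7, 10)
3G: (7, 10) + (8, 9). λ = (9 - 10)/(8 - 7) ≡ 12/1 mod 13. 1⁻¹ ≡ 1 (mod 13), so λ ≡ 12.
  x = λ² - 7 - 8 = 144 - 15 ≡ 12; y = λ·(7 - 12) - 10 ≡ 8. → (12, 8)
4G: (12, 8) + (8, 9). λ = (9 - 8)/(8 - 12) ≡ 1/9 mod 13. 9⁻¹ ≡ 3 (mod 13) since 9·3 = 27 ≡ 1, so λ ≡ 3.
  x = λ² - 12 - 8 = 9 - 20 ≡ 2; y = λ·(12 - 2) - 8 ≡ 9. → (2, 9)
5G: (2, 9) + (8, 9). λ = (9 - 9)/(8 - 2) ≡ 0/6 mod 13. 6⁻¹ ≡ 11 (mod 13) since 6·11 = 66 ≡ 1, so λ ≡ 0.
  x = λ² - 2 - 8 = 0 - 10 ≡ 3; y = λ·(2 - 3) - 9 ≡ 4. → (3, 4)
6G: (3, 4) + (8, 9). λ = (9 - 4)/(8 - 3) ≡ 5/5 mod 13. 5⁻¹ ≡ 8 (mod 13) since 5·8 = 40 ≡ 1, so λ ≡ 1.
  x = λ² - 3 - 8 = 1 - 11 ≡ 3; y = λ·(3 - 3) - 4 ≡ 9. → (3, 9)
7G: (3, 9) + (8, 9). λ = (9 - 9)/(8 - 3) ≡ 0/5 mod 13. 5⁻¹ ≡ 8 (mod 13), so λ ≡ 0.
  x = λ² - 3 - 8 = 0 - 11 ≡ 2; y = λ·(3 - 2) - 9 ≡ 4. → (2, 4)
8G: (2, 4) + (8, 9). λ = (9 - 4)/(8 - 2) ≡ 5/6 mod 13. 6⁻¹ ≡ 11 (mod 13) since 6·11 = 66 ≡ 1, so λ ≡ 3.
  x = λ² - 2 - 8 = 9 - 10 ≡ 12; y = λ·(2 - 12) - 4 ≡ 5. → (12, 5)
9G: (12, 5) + (8, 9). λ = (9 - 5)/(8 - 12) ≡ 4/9 mod 13. 9⁻¹ ≡ 3 (mod 13), so λ ≡ 12.
  x = λ² - 12 - 8 = 144 - 20 ≡ 7; y = λ·(12 - 7) - 5 ≡ 3. → (7, 3)
10G: (7, 3) + (8, 9). λ = (9 - 3)/(8 - 7) ≡ 6/1 mod 13. 1⁻¹ ≡ 1 (mod 13) since 1·1 = 1 ≡ 1, so λ ≡ 6.
  x = λ² - 7 - 8 = 36 - 15 ≡ 8; y = λ·(7 - 8) - 3 ≡ 4. → (8, 4)
11G: (8, 4) + (8, 9): same x and y₁ ≡ -y₂, so the sum is the point at infinity.
12G: the point at infinity + (8, 9) = (8, 9) (identity).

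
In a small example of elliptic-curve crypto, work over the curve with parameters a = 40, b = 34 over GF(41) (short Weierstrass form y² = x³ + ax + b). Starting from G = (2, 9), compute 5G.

(26, 6)

Double-and-add on 5 = (101)₂. Start with G = (2, 9) for the leading 1-bit.
double: tangent at (2, 9): λ = (3·2² + 40)/(2·9) ≡ 11/18. 18⁻¹ ≡ 16 (mod 41) since 18·16 = 288 ≡ 1, so λ ≡ 11·16 ≡ 12.
  x = λ² - 2 - 2 = 144 - 4 ≡ 17; y = λ·(2 - 17) - 9 ≡ 16. → (17, 16)
double: tangent at (17, 16): λ = (3·17² + 40)/(2·16) ≡ 5/32. 32⁻¹ ≡ 9 (mod 41) since 32·9 = 288 ≡ 1, so λ ≡ 5·9 ≡ 4.
  x = λ² - 17 - 17 = 16 - 34 ≡ 23; y = λ·(17 - 23) - 16 ≡ 1. → (23, 1)
add G: (23, 1) + (2, 9). λ = (9 - 1)/(2 - 23) ≡ 8/20 mod 41. 20⁻¹ ≡ 39 (mod 41) since 20·39 = 780 ≡ 1, so λ ≡ 25.
  x = λ² - 23 - 2 = 625 - 25 ≡ 26; y = λ·(23 - 26) - 1 ≡ 6. → (26, 6)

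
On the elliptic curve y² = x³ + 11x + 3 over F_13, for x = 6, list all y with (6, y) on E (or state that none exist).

x³ + 11x + 3 = 285 ≡ 12 (mod 13).
Square roots of 12 mod 13: 5 and 8 (since 5² = 25 ≡ 12).

5, 8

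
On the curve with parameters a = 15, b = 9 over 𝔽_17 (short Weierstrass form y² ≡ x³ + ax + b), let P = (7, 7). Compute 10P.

Double-and-add on 10 = (1010)₂. Start with P = (7, 7) for the leading 1-bit.
double: tangent at (7, 7): λ = (3·7² + 15)/(2·7) ≡ 9/14. 14⁻¹ ≡ 11 (mod 17), so λ ≡ 9·11 ≡ 14.
  x = λ² - 7 - 7 = 196 - 14 ≡ 12; y = λ·(7 - 12) - 7 ≡ 8. → (12, 8)
double: tangent at (12, 8): λ = (3·12² + 15)/(2·8) ≡ 5/16. 16⁻¹ ≡ 16 (mod 17), so λ ≡ 5·16 ≡ 12.
  x = λ² - 12 - 12 = 144 - 24 ≡ 1; y = λ·(12 - 1) - 8 ≡ 5. → (1, 5)
add P: (1, 5) + (7, 7). λ = (7 - 5)/(7 - 1) ≡ 2/6 mod 17. 6⁻¹ ≡ 3 (mod 17) since 6·3 = 18 ≡ 1, so λ ≡ 6.
  x = λ² - 1 - 7 = 36 - 8 ≡ 11; y = λ·(1 - 11) - 5 ≡ 3. → (11, 3)
double: tangent at (11, 3): λ = (3·11² + 15)/(2·3) ≡ 4/6. 6⁻¹ ≡ 3 (mod 17) since 6·3 = 18 ≡ 1, so λ ≡ 4·3 ≡ 12.
  x = λ² - 11 - 11 = 144 - 22 ≡ 3; y = λ·(11 - 3) - 3 ≡ 8. → (3, 8)

(3, 8)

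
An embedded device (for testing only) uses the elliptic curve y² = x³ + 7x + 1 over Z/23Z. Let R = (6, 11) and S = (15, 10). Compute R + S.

(6, 11) + (15, 10). λ = (10 - 11)/(15 - 6) ≡ 22/9 mod 23. 9⁻¹ ≡ 18 (mod 23) since 9·18 = 162 ≡ 1, so λ ≡ 5.
  x = λ² - 6 - 15 = 25 - 21 ≡ 4; y = λ·(6 - 4) - 11 ≡ 22. → (4, 22)

(4, 22)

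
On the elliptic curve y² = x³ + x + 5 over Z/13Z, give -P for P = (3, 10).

(3, 3)

-(3, 10) = (3, -10 mod 13) = (3, 3).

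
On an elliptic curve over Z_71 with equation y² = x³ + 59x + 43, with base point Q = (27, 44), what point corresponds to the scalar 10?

Double-and-add on 10 = (1010)₂. Start with Q = (27, 44) for the leading 1-bit.
double: tangent at (27, 44): λ = (3·27² + 59)/(2·44) ≡ 45/17. 17⁻¹ ≡ 46 (mod 71) since 17·46 = 782 ≡ 1, so λ ≡ 45·46 ≡ 11.
  x = λ² - 27 - 27 = 121 - 54 ≡ 67; y = λ·(27 - 67) - 44 ≡ 13. → (67, 13)
double: tangent at (67, 13): λ = (3·67² + 59)/(2·13) ≡ 36/26. 26⁻¹ ≡ 41 (mod 71), so λ ≡ 36·41 ≡ 56.
  x = λ² - 67 - 67 = 3136 - 134 ≡ 20; y = λ·(67 - 20) - 13 ≡ 63. → (20, 63)
add Q: (20, 63) + (27, 44). λ = (44 - 63)/(27 - 20) ≡ 52/7 mod 71. 7⁻¹ ≡ 61 (mod 71) since 7·61 = 427 ≡ 1, so λ ≡ 48.
  x = λ² - 20 - 27 = 2304 - 47 ≡ 56; y = λ·(20 - 56) - 63 ≡ 55. → (56, 55)
double: tangent at (56, 55): λ = (3·56² + 59)/(2·55) ≡ 24/39. 39⁻¹ ≡ 51 (mod 71) since 39·51 = 1989 ≡ 1, so λ ≡ 24·51 ≡ 17.
  x = λ² - 56 - 56 = 289 - 112 ≡ 35; y = λ·(56 - 35) - 55 ≡ 18. → (35, 18)

(35, 18)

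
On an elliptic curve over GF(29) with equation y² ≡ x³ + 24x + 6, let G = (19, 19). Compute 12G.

(24, 15)

Double-and-add on 12 = (1100)₂. Start with G = (19, 19) for the leading 1-bit.
double: tangent at (19, 19): λ = (3·19² + 24)/(2·19) ≡ 5/9. 9⁻¹ ≡ 13 (mod 29) since 9·13 = 117 ≡ 1, so λ ≡ 5·13 ≡ 7.
  x = λ² - 19 - 19 = 49 - 38 ≡ 11; y = λ·(19 - 11) - 19 ≡ 8. → (11, 8)
add G: (11, 8) + (19, 19). λ = (19 - 8)/(19 - 11) ≡ 11/8 mod 29. 8⁻¹ ≡ 11 (mod 29) since 8·11 = 88 ≡ 1, so λ ≡ 5.
  x = λ² - 11 - 19 = 25 - 30 ≡ 24; y = λ·(11 - 24) - 8 ≡ 14. → (24, 14)
double: tangent at (24, 14): λ = (3·24² + 24)/(2·14) ≡ 12/28. 28⁻¹ ≡ 28 (mod 29), so λ ≡ 12·28 ≡ 17.
  x = λ² - 24 - 24 = 289 - 48 ≡ 9; y = λ·(24 - 9) - 14 ≡ 9. → (9, 9)
double: tangent at (9, 9): λ = (3·9² + 24)/(2·9) ≡ 6/18. 18⁻¹ ≡ 21 (mod 29) since 18·21 = 378 ≡ 1, so λ ≡ 6·21 ≡ 10.
  x = λ² - 9 - 9 = 100 - 18 ≡ 24; y = λ·(9 - 24) - 9 ≡ 15. → (24, 15)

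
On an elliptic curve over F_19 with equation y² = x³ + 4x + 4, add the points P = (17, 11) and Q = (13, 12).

(17, 11) + (13, 12). λ = (12 - 11)/(13 - 17) ≡ 1/15 mod 19. 15⁻¹ ≡ 14 (mod 19), so λ ≡ 14.
  x = λ² - 17 - 13 = 196 - 30 ≡ 14; y = λ·(17 - 14) - 11 ≡ 12. → (14, 12)

(14, 12)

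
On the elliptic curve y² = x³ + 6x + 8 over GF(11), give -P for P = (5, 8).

(5, 3)

-(5, 8) = (5, -8 mod 11) = (5, 3).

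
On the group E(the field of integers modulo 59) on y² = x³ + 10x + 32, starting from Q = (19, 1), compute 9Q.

(58, 32)

Double-and-add on 9 = (1001)₂. Start with Q = (19, 1) for the leading 1-bit.
double: tangent at (19, 1): λ = (3·19² + 10)/(2·1) ≡ 31/2. 2⁻¹ ≡ 30 (mod 59), so λ ≡ 31·30 ≡ 45.
  x = λ² - 19 - 19 = 2025 - 38 ≡ 40; y = λ·(19 - 40) - 1 ≡ 57. → (40, 57)
double: tangent at (40, 57): λ = (3·40² + 10)/(2·57) ≡ 31/55. 55⁻¹ ≡ 44 (mod 59) since 55·44 = 2420 ≡ 1, so λ ≡ 31·44 ≡ 7.
  x = λ² - 40 - 40 = 49 - 80 ≡ 28; y = λ·(40 - 28) - 57 ≡ 27. → (28, 27)
double: tangent at (28, 27): λ = (3·28² + 10)/(2·27) ≡ 2/54. 54⁻¹ ≡ 47 (mod 59), so λ ≡ 2·47 ≡ 35.
  x = λ² - 28 - 28 = 1225 - 56 ≡ 48; y = λ·(28 - 48) - 27 ≡ 40. → (48, 40)
add Q: (48, 40) + (19, 1). λ = (1 - 40)/(19 - 48) ≡ 20/30 mod 59. 30⁻¹ ≡ 2 (mod 59), so λ ≡ 40.
  x = λ² - 48 - 19 = 1600 - 67 ≡ 58; y = λ·(48 - 58) - 40 ≡ 32. → (58, 32)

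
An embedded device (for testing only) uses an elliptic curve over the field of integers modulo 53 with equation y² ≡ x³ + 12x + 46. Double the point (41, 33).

(11, 5)

tangent at (41, 33): λ = (3·41² + 12)/(2·33) ≡ 20/13. 13⁻¹ ≡ 49 (mod 53), so λ ≡ 20·49 ≡ 26.
  x = λ² - 41 - 41 = 676 - 82 ≡ 11; y = λ·(41 - 11) - 33 ≡ 5. → (11, 5)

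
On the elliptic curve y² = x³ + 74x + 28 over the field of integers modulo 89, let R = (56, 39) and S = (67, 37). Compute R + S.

(56, 39) + (67, 37). λ = (37 - 39)/(67 - 56) ≡ 87/11 mod 89. 11⁻¹ ≡ 81 (mod 89), so λ ≡ 16.
  x = λ² - 56 - 67 = 256 - 123 ≡ 44; y = λ·(56 - 44) - 39 ≡ 64. → (44, 64)

(44, 64)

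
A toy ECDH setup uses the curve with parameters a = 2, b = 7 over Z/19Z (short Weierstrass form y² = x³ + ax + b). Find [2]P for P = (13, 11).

(18, 2)

tangent at (13, 11): λ = (3·13² + 2)/(2·11) ≡ 15/3. 3⁻¹ ≡ 13 (mod 19), so λ ≡ 15·13 ≡ 5.
  x = λ² - 13 - 13 = 25 - 26 ≡ 18; y = λ·(13 - 18) - 11 ≡ 2. → (18, 2)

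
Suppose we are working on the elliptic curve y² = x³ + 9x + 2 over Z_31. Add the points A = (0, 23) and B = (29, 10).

(0, 23) + (29, 10). λ = (10 - 23)/(29 - 0) ≡ 18/29 mod 31. 29⁻¹ ≡ 15 (mod 31), so λ ≡ 22.
  x = λ² - 0 - 29 = 484 - 29 ≡ 21; y = λ·(0 - 21) - 23 ≡ 11. → (21, 11)

(21, 11)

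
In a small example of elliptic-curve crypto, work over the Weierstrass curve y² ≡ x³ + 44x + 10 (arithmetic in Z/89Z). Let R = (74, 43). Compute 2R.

tangent at (74, 43): λ = (3·74² + 44)/(2·43) ≡ 7/86. 86⁻¹ ≡ 59 (mod 89) since 86·59 = 5074 ≡ 1, so λ ≡ 7·59 ≡ 57.
  x = λ² - 74 - 74 = 3249 - 148 ≡ 75; y = λ·(74 - 75) - 43 ≡ 78. → (75, 78)

(75, 78)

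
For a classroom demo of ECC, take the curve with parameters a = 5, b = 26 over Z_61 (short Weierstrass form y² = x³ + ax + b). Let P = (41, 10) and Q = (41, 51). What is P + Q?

The two points share x = 41 and their y-coordinates satisfy 10 + 51 ≡ 0 (mod 61), so they are inverses. Their sum is O.

O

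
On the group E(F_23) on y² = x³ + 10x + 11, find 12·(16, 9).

Write P = (16, 9).
Double-and-add on 12 = (1100)₂. Start with P = (16, 9) for the leading 1-bit.
double: tangent at (16, 9): λ = (3·16² + 10)/(2·9) ≡ 19/18. 18⁻¹ ≡ 9 (mod 23), so λ ≡ 19·9 ≡ 10.
  x = λ² - 16 - 16 = 100 - 32 ≡ 22; y = λ·(16 - 22) - 9 ≡ 0. → (22, 0)
add P: (22, 0) + (16, 9). λ = (9 - 0)/(16 - 22) ≡ 9/17 mod 23. 17⁻¹ ≡ 19 (mod 23), so λ ≡ 10.
  x = λ² - 22 - 16 = 100 - 38 ≡ 16; y = λ·(22 - 16) - 0 ≡ 14. → (16, 14)
double: tangent at (16, 14): λ = (3·16² + 10)/(2·14) ≡ 19/5. 5⁻¹ ≡ 14 (mod 23) since 5·14 = 70 ≡ 1, so λ ≡ 19·14 ≡ 13.
  x = λ² - 16 - 16 = 169 - 32 ≡ 22; y = λ·(16 - 22) - 14 ≡ 0. → (22, 0)
double: (22, 0) + (22, 0): same x and y₁ ≡ -y₂, so the sum is the point at infinity.

O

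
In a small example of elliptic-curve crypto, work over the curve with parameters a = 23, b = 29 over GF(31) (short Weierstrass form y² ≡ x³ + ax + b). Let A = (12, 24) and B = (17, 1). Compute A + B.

(12, 7)

(12, 24) + (17, 1). λ = (1 - 24)/(17 - 12) ≡ 8/5 mod 31. 5⁻¹ ≡ 25 (mod 31), so λ ≡ 14.
  x = λ² - 12 - 17 = 196 - 29 ≡ 12; y = λ·(12 - 12) - 24 ≡ 7. → (12, 7)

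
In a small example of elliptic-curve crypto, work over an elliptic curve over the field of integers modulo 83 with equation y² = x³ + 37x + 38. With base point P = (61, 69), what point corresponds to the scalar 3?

Repeated addition: build up to 3P.
2P: tangent at (61, 69): λ = (3·61² + 37)/(2·69) ≡ 78/55. 55⁻¹ ≡ 80 (mod 83), so λ ≡ 78·80 ≡ 15.
  x = λ² - 61 - 61 = 225 - 122 ≡ 20; y = λ·(61 - 20) - 69 ≡ 48. → (20, 48)
3P: (20, 48) + (61, 69). λ = (69 - 48)/(61 - 20) ≡ 21/41 mod 83. 41⁻¹ ≡ 81 (mod 83) since 41·81 = 3321 ≡ 1, so λ ≡ 41.
  x = λ² - 20 - 61 = 1681 - 81 ≡ 23; y = λ·(20 - 23) - 48 ≡ 78. → (23, 78)

(23, 78)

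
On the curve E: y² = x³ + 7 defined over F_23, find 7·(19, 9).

Write Q = (19, 9).
Double-and-add on 7 = (111)₂. Start with Q = (19, 9) for the leading 1-bit.
double: tangent at (19, 9): λ = (3·19² + 0)/(2·9) ≡ 2/18. 18⁻¹ ≡ 9 (mod 23), so λ ≡ 2·9 ≡ 18.
  x = λ² - 19 - 19 = 324 - 38 ≡ 10; y = λ·(19 - 10) - 9 ≡ 15. → (10, 15)
add Q: (10, 15) + (19, 9). λ = (9 - 15)/(19 - 10) ≡ 17/9 mod 23. 9⁻¹ ≡ 18 (mod 23), so λ ≡ 7.
  x = λ² - 10 - 19 = 49 - 29 ≡ 20; y = λ·(10 - 20) - 15 ≡ 7. → (20, 7)
double: tangent at (20, 7): λ = (3·20² + 0)/(2·7) ≡ 4/14. 14⁻¹ ≡ 5 (mod 23), so λ ≡ 4·5 ≡ 20.
  x = λ² - 20 - 20 = 400 - 40 ≡ 15; y = λ·(20 - 15) - 7 ≡ 1. → (15, 1)
add Q: (15, 1) + (19, 9). λ = (9 - 1)/(19 - 15) ≡ 8/4 mod 23. 4⁻¹ ≡ 6 (mod 23) since 4·6 = 24 ≡ 1, so λ ≡ 2.
  x = λ² - 15 - 19 = 4 - 34 ≡ 16; y = λ·(15 - 16) - 1 ≡ 20. → (16, 20)

(16, 20)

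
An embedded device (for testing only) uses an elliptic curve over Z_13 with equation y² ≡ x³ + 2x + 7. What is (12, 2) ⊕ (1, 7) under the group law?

(3, 1)

(12, 2) + (1, 7). λ = (7 - 2)/(1 - 12) ≡ 5/2 mod 13. 2⁻¹ ≡ 7 (mod 13), so λ ≡ 9.
  x = λ² - 12 - 1 = 81 - 13 ≡ 3; y = λ·(12 - 3) - 2 ≡ 1. → (3, 1)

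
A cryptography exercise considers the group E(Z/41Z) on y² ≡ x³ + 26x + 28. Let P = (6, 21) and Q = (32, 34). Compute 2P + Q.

First 2P:
Repeated addition: build up to 2P.
2P: tangent at (6, 21): λ = (3·6² + 26)/(2·21) ≡ 11/1. 1⁻¹ ≡ 1 (mod 41), so λ ≡ 11·1 ≡ 11.
  x = λ² - 6 - 6 = 121 - 12 ≡ 27; y = λ·(6 - 27) - 21 ≡ 35. → (27, 35)
2P = (27, 35).
Finally 2P + Q:
(27, 35) + (32, 34). λ = (34 - 35)/(32 - 27) ≡ 40/5 mod 41. 5⁻¹ ≡ 33 (mod 41) since 5·33 = 165 ≡ 1, so λ ≡ 8.
  x = λ² - 27 - 32 = 64 - 59 ≡ 5; y = λ·(27 - 5) - 35 ≡ 18. → (5, 18)

(5, 18)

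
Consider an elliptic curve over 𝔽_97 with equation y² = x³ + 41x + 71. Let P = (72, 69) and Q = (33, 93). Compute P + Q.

(72, 69) + (33, 93). λ = (93 - 69)/(33 - 72) ≡ 24/58 mod 97. 58⁻¹ ≡ 92 (mod 97), so λ ≡ 74.
  x = λ² - 72 - 33 = 5476 - 105 ≡ 36; y = λ·(72 - 36) - 69 ≡ 73. → (36, 73)

(36, 73)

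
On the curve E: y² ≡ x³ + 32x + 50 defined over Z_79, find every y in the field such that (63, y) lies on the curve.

x³ + 32x + 50 = 252113 ≡ 24 (mod 79).
24 is a non-residue mod 79; no y exists.

none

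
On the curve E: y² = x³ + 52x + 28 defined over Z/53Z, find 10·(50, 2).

Write Q = (50, 2).
Double-and-add on 10 = (1010)₂. Start with Q = (50, 2) for the leading 1-bit.
double: tangent at (50, 2): λ = (3·50² + 52)/(2·2) ≡ 26/4. 4⁻¹ ≡ 40 (mod 53) since 4·40 = 160 ≡ 1, so λ ≡ 26·40 ≡ 33.
  x = λ² - 50 - 50 = 1089 - 100 ≡ 35; y = λ·(50 - 35) - 2 ≡ 16. → (35, 16)
double: tangent at (35, 16): λ = (3·35² + 52)/(2·16) ≡ 17/32. 32⁻¹ ≡ 5 (mod 53), so λ ≡ 17·5 ≡ 32.
  x = λ² - 35 - 35 = 1024 - 70 ≡ 0; y = λ·(35 - 0) - 16 ≡ 44. → (0, 44)
add Q: (0, 44) + (50, 2). λ = (2 - 44)/(50 - 0) ≡ 11/50 mod 53. 50⁻¹ ≡ 35 (mod 53), so λ ≡ 14.
  x = λ² - 0 - 50 = 196 - 50 ≡ 40; y = λ·(0 - 40) - 44 ≡ 32. → (40, 32)
double: tangent at (40, 32): λ = (3·40² + 52)/(2·32) ≡ 29/11. 11⁻¹ ≡ 29 (mod 53), so λ ≡ 29·29 ≡ 46.
  x = λ² - 40 - 40 = 2116 - 80 ≡ 22; y = λ·(40 - 22) - 32 ≡ 1. → (22, 1)

(22, 1)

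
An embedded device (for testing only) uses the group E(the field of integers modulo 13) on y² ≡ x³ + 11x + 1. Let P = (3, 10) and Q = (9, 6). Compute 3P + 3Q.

First 3P:
Repeated addition: build up to 3P.
2P: tangent at (3, 10): λ = (3·3² + 11)/(2·10) ≡ 12/7. 7⁻¹ ≡ 2 (mod 13) since 7·2 = 14 ≡ 1, so λ ≡ 12·2 ≡ 11.
  x = λ² - 3 - 3 = 121 - 6 ≡ 11; y = λ·(3 - 11) - 10 ≡ 6. → (11, 6)
3P: (11, 6) + (3, 10). λ = (10 - 6)/(3 - 11) ≡ 4/5 mod 13. 5⁻¹ ≡ 8 (mod 13) since 5·8 = 40 ≡ 1, so λ ≡ 6.
  x = λ² - 11 - 3 = 36 - 14 ≡ 9; y = λ·(11 - 9) - 6 ≡ 6. → (9, 6)
3P = (9, 6).
Next 3Q:
Repeated addition: build up to 3Q.
2Q: tangent at (9, 6): λ = (3·9² + 11)/(2·6) ≡ 7/12. 12⁻¹ ≡ 12 (mod 13) since 12·12 = 144 ≡ 1, so λ ≡ 7·12 ≡ 6.
  x = λ² - 9 - 9 = 36 - 18 ≡ 5; y = λ·(9 - 5) - 6 ≡ 5. → (5, 5)
3Q: (5, 5) + (9, 6). λ = (6 - 5)/(9 - 5) ≡ 1/4 mod 13. 4⁻¹ ≡ 10 (mod 13), so λ ≡ 10.
  x = λ² - 5 - 9 = 100 - 14 ≡ 8; y = λ·(5 - 8) - 5 ≡ 4. → (8, 4)
3Q = (8, 4).
Finally 3P + 3Q:
(9, 6) + (8, 4). λ = (4 - 6)/(8 - 9) ≡ 11/12 mod 13. 12⁻¹ ≡ 12 (mod 13) since 12·12 = 144 ≡ 1, so λ ≡ 2.
  x = λ² - 9 - 8 = 4 - 17 ≡ 0; y = λ·(9 - 0) - 6 ≡ 12. → (0, 12)

(0, 12)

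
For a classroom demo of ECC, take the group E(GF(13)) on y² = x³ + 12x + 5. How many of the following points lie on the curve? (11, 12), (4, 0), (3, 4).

2

(11, 12): 12² ≡ 1, rhs ≡ 12 → off.
(4, 0): 0² ≡ 0, rhs ≡ 0 → on.
(3, 4): 4² ≡ 3, rhs ≡ 3 → on.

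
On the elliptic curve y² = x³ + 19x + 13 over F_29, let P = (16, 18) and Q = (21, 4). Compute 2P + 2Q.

First 2P:
Repeated addition: build up to 2P.
2P: tangent at (16, 18): λ = (3·16² + 19)/(2·18) ≡ 4/7. 7⁻¹ ≡ 25 (mod 29) since 7·25 = 175 ≡ 1, so λ ≡ 4·25 ≡ 13.
  x = λ² - 16 - 16 = 169 - 32 ≡ 21; y = λ·(16 - 21) - 18 ≡ 4. → (21, 4)
2P = (21, 4).
Next 2Q:
Repeated addition: build up to 2Q.
2Q: tangent at (21, 4): λ = (3·21² + 19)/(2·4) ≡ 8/8. 8⁻¹ ≡ 11 (mod 29) since 8·11 = 88 ≡ 1, so λ ≡ 8·11 ≡ 1.
  x = λ² - 21 - 21 = 1 - 42 ≡ 17; y = λ·(21 - 17) - 4 ≡ 0. → (17, 0)
2Q = (17, 0).
Finally 2P + 2Q:
(21, 4) + (17, 0). λ = (0 - 4)/(17 - 21) ≡ 25/25 mod 29. 25⁻¹ ≡ 7 (mod 29), so λ ≡ 1.
  x = λ² - 21 - 17 = 1 - 38 ≡ 21; y = λ·(21 - 21) - 4 ≡ 25. → (21, 25)

(21, 25)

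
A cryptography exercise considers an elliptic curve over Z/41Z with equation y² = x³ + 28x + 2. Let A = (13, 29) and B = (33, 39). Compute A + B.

(26, 26)

(13, 29) + (33, 39). λ = (39 - 29)/(33 - 13) ≡ 10/20 mod 41. 20⁻¹ ≡ 39 (mod 41) since 20·39 = 780 ≡ 1, so λ ≡ 21.
  x = λ² - 13 - 33 = 441 - 46 ≡ 26; y = λ·(13 - 26) - 29 ≡ 26. → (26, 26)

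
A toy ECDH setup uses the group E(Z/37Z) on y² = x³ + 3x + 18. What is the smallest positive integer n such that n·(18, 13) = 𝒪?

2P: tangent at (18, 13): λ = (3·18² + 3)/(2·13) ≡ 13/26. 26⁻¹ ≡ 10 (mod 37) since 26·10 = 260 ≡ 1, so λ ≡ 13·10 ≡ 19.
  x = λ² - 18 - 18 = 361 - 36 ≡ 29; y = λ·(18 - 29) - 13 ≡ 0. → (29, 0)
3P: (29, 0) + (18, 13). λ = (13 - 0)/(18 - 29) ≡ 13/26 mod 37. 26⁻¹ ≡ 10 (mod 37), so λ ≡ 19.
  x = λ² - 29 - 18 = 361 - 47 ≡ 18; y = λ·(29 - 18) - 0 ≡ 24. → (18, 24)
4P: (18, 24) + (18, 13): same x and y₁ ≡ -y₂, so the sum is 𝒪.
4P = 𝒪, so the order is 4.

4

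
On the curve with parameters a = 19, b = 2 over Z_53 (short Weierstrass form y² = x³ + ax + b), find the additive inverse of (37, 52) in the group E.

-(37, 52) = (37, -52 mod 53) = (37, 1).

(37, 1)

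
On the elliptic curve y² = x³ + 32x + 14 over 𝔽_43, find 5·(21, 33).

(10, 1)

Write P = (21, 33).
Double-and-add on 5 = (101)₂. Start with P = (21, 33) for the leading 1-bit.
double: tangent at (21, 33): λ = (3·21² + 32)/(2·33) ≡ 22/23. 23⁻¹ ≡ 15 (mod 43), so λ ≡ 22·15 ≡ 29.
  x = λ² - 21 - 21 = 841 - 42 ≡ 25; y = λ·(21 - 25) - 33 ≡ 23. → (25, 23)
double: tangent at (25, 23): λ = (3·25² + 32)/(2·23) ≡ 15/3. 3⁻¹ ≡ 29 (mod 43) since 3·29 = 87 ≡ 1, so λ ≡ 15·29 ≡ 5.
  x = λ² - 25 - 25 = 25 - 50 ≡ 18; y = λ·(25 - 18) - 23 ≡ 12. → (18, 12)
add P: (18, 12) + (21, 33). λ = (33 - 12)/(21 - 18) ≡ 21/3 mod 43. 3⁻¹ ≡ 29 (mod 43) since 3·29 = 87 ≡ 1, so λ ≡ 7.
  x = λ² - 18 - 21 = 49 - 39 ≡ 10; y = λ·(18 - 10) - 12 ≡ 1. → (10, 1)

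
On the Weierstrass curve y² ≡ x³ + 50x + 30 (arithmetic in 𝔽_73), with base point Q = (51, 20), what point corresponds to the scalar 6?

(34, 64)

Repeated addition: build up to 6Q.
2Q: tangent at (51, 20): λ = (3·51² + 50)/(2·20) ≡ 42/40. 40⁻¹ ≡ 42 (mod 73), so λ ≡ 42·42 ≡ 12.
  x = λ² - 51 - 51 = 144 - 102 ≡ 42; y = λ·(51 - 42) - 20 ≡ 15. → (42, 15)
3Q: (42, 15) + (51, 20). λ = (20 - 15)/(51 - 42) ≡ 5/9 mod 73. 9⁻¹ ≡ 65 (mod 73) since 9·65 = 585 ≡ 1, so λ ≡ 33.
  x = λ² - 42 - 51 = 1089 - 93 ≡ 47; y = λ·(42 - 47) - 15 ≡ 39. → (47, 39)
4Q: (47, 39) + (51, 20). λ = (20 - 39)/(51 - 47) ≡ 54/4 mod 73. 4⁻¹ ≡ 55 (mod 73), so λ ≡ 50.
  x = λ² - 47 - 51 = 2500 - 98 ≡ 66; y = λ·(47 - 66) - 39 ≡ 33. → (66, 33)
5Q: (66, 33) + (51, 20). λ = (20 - 33)/(51 - 66) ≡ 60/58 mod 73. 58⁻¹ ≡ 34 (mod 73), so λ ≡ 69.
  x = λ² - 66 - 51 = 4761 - 117 ≡ 45; y = λ·(66 - 45) - 33 ≡ 29. → (45, 29)
6Q: (45, 29) + (51, 20). λ = (20 - 29)/(51 - 45) ≡ 64/6 mod 73. 6⁻¹ ≡ 61 (mod 73) since 6·61 = 366 ≡ 1, so λ ≡ 35.
  x = λ² - 45 - 51 = 1225 - 96 ≡ 34; y = λ·(45 - 34) - 29 ≡ 64. → (34, 64)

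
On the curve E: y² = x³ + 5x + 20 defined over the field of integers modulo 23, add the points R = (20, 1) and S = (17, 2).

(20, 1) + (17, 2). λ = (2 - 1)/(17 - 20) ≡ 1/20 mod 23. 20⁻¹ ≡ 15 (mod 23) since 20·15 = 300 ≡ 1, so λ ≡ 15.
  x = λ² - 20 - 17 = 225 - 37 ≡ 4; y = λ·(20 - 4) - 1 ≡ 9. → (4, 9)

(4, 9)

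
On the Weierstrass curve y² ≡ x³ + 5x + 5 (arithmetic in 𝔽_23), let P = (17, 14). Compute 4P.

(3, 1)

Double-and-add on 4 = (100)₂. Start with P = (17, 14) for the leading 1-bit.
double: tangent at (17, 14): λ = (3·17² + 5)/(2·14) ≡ 21/5. 5⁻¹ ≡ 14 (mod 23), so λ ≡ 21·14 ≡ 18.
  x = λ² - 17 - 17 = 324 - 34 ≡ 14; y = λ·(17 - 14) - 14 ≡ 17. → (14, 17)
double: tangent at (14, 17): λ = (3·14² + 5)/(2·17) ≡ 18/11. 11⁻¹ ≡ 21 (mod 23), so λ ≡ 18·21 ≡ 10.
  x = λ² - 14 - 14 = 100 - 28 ≡ 3; y = λ·(14 - 3) - 17 ≡ 1. → (3, 1)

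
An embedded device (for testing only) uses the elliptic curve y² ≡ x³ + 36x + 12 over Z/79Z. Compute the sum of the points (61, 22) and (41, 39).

(61, 22) + (41, 39). λ = (39 - 22)/(41 - 61) ≡ 17/59 mod 79. 59⁻¹ ≡ 75 (mod 79) since 59·75 = 4425 ≡ 1, so λ ≡ 11.
  x = λ² - 61 - 41 = 121 - 102 ≡ 19; y = λ·(61 - 19) - 22 ≡ 45. → (19, 45)

(19, 45)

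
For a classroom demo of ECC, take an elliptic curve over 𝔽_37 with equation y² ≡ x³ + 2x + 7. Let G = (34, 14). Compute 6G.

(29, 16)

Double-and-add on 6 = (110)₂. Start with G = (34, 14) for the leading 1-bit.
double: tangent at (34, 14): λ = (3·34² + 2)/(2·14) ≡ 29/28. 28⁻¹ ≡ 4 (mod 37) since 28·4 = 112 ≡ 1, so λ ≡ 29·4 ≡ 5.
  x = λ² - 34 - 34 = 25 - 68 ≡ 31; y = λ·(34 - 31) - 14 ≡ 1. → (31, 1)
add G: (31, 1) + (34, 14). λ = (14 - 1)/(34 - 31) ≡ 13/3 mod 37. 3⁻¹ ≡ 25 (mod 37), so λ ≡ 29.
  x = λ² - 31 - 34 = 841 - 65 ≡ 36; y = λ·(31 - 36) - 1 ≡ 2. → (36, 2)
double: tangent at (36, 2): λ = (3·36² + 2)/(2·2) ≡ 5/4. 4⁻¹ ≡ 28 (mod 37) since 4·28 = 112 ≡ 1, so λ ≡ 5·28 ≡ 29.
  x = λ² - 36 - 36 = 841 - 72 ≡ 29; y = λ·(36 - 29) - 2 ≡ 16. → (29, 16)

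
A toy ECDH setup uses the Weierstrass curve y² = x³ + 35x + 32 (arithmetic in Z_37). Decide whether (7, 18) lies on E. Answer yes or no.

y² = 18² ≡ 28; x³ + 35x + 32 = 620 ≡ 28 (mod 37). 28 = 28.

yes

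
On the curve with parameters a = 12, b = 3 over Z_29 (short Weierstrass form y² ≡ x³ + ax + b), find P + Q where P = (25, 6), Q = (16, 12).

(11, 4)

(25, 6) + (16, 12). λ = (12 - 6)/(16 - 25) ≡ 6/20 mod 29. 20⁻¹ ≡ 16 (mod 29) since 20·16 = 320 ≡ 1, so λ ≡ 9.
  x = λ² - 25 - 16 = 81 - 41 ≡ 11; y = λ·(25 - 11) - 6 ≡ 4. → (11, 4)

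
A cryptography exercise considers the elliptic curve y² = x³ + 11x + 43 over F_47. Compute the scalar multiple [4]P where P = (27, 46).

(42, 2)

Repeated addition: build up to 4P.
2P: tangent at (27, 46): λ = (3·27² + 11)/(2·46) ≡ 36/45. 45⁻¹ ≡ 23 (mod 47) since 45·23 = 1035 ≡ 1, so λ ≡ 36·23 ≡ 29.
  x = λ² - 27 - 27 = 841 - 54 ≡ 35; y = λ·(27 - 35) - 46 ≡ 4. → (35, 4)
3P: (35, 4) + (27, 46). λ = (46 - 4)/(27 - 35) ≡ 42/39 mod 47. 39⁻¹ ≡ 41 (mod 47), so λ ≡ 30.
  x = λ² - 35 - 27 = 900 - 62 ≡ 39; y = λ·(35 - 39) - 4 ≡ 17. → (39, 17)
4P: (39, 17) + (27, 46). λ = (46 - 17)/(27 - 39) ≡ 29/35 mod 47. 35⁻¹ ≡ 43 (mod 47), so λ ≡ 25.
  x = λ² - 39 - 27 = 625 - 66 ≡ 42; y = λ·(39 - 42) - 17 ≡ 2. → (42, 2)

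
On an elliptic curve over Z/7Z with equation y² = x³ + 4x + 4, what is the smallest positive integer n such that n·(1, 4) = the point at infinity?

2P: tangent at (1, 4): λ = (3·1² + 4)/(2·4) ≡ 0/1. 1⁻¹ ≡ 1 (mod 7) since 1·1 = 1 ≡ 1, so λ ≡ 0·1 ≡ 0.
  x = λ² - 1 - 1 = 0 - 2 ≡ 5; y = λ·(1 - 5) - 4 ≡ 3. → (5, 3)
3P: (5, 3) + (1, 4). λ = (4 - 3)/(1 - 5) ≡ 1/3 mod 7. 3⁻¹ ≡ 5 (mod 7) since 3·5 = 15 ≡ 1, so λ ≡ 5.
  x = λ² - 5 - 1 = 25 - 6 ≡ 5; y = λ·(5 - 5) - 3 ≡ 4. → (5, 4)
4P: (5, 4) + (1, 4). λ = (4 - 4)/(1 - 5) ≡ 0/3 mod 7. 3⁻¹ ≡ 5 (mod 7), so λ ≡ 0.
  x = λ² - 5 - 1 = 0 - 6 ≡ 1; y = λ·(5 - 1) - 4 ≡ 3. → (1, 3)
5P: (1, 3) + (1, 4): same x and y₁ ≡ -y₂, so the sum is the point at infinity.
5P = the point at infinity, so the order is 5.

5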